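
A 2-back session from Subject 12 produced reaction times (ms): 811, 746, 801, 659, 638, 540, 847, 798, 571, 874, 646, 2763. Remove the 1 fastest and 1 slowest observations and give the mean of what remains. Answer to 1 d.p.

739.1 ms

Sorted: 540, 571, 638, 646, 659, 746, 798, 801, 811, 847, 874, 2763
Drop lowest 1 (540) and highest 1 (2763)
Remaining (n=10): Σ = 7391, mean = 7391/10 = 739.100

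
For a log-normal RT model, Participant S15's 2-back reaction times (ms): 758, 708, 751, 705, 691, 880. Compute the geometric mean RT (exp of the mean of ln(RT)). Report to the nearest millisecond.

746 ms

ln(RT): 6.6307, 6.5624, 6.6214, 6.5582, 6.5381, 6.7799
Mean ln(RT) = 39.6908/6 = 6.61513
Geometric mean = exp(6.61513) = 746.30 ms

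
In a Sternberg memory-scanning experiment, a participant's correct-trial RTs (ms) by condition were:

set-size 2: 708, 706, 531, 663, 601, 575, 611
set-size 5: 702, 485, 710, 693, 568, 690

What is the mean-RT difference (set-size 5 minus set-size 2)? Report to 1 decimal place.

M(set-size 2) = 4395/7 = 627.857
M(set-size 5) = 3848/6 = 641.333
Difference = 641.333 − 627.857 = 13.476 ms

13.5 ms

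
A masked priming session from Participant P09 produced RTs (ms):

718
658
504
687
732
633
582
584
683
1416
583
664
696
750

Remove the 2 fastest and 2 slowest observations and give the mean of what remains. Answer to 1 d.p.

Sorted: 504, 582, 583, 584, 633, 658, 664, 683, 687, 696, 718, 732, 750, 1416
Drop lowest 2 (504, 582) and highest 2 (750, 1416)
Remaining (n=10): Σ = 6638, mean = 6638/10 = 663.800

663.8 ms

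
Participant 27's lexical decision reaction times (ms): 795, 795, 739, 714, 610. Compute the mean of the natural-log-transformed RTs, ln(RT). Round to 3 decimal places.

ln(RT): 6.6783, 6.6783, 6.6053, 6.5709, 6.4135
Σ ln(RT) = 32.9463
Mean = 32.9463/5 = 6.58926

6.589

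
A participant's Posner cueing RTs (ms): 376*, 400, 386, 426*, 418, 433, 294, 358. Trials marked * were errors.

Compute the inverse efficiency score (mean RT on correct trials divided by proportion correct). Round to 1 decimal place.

508.7 ms

Correct trials (n=6): 400, 386, 418, 433, 294, 358
Mean correct RT = 2289/6 = 381.5000 ms
Proportion correct = 6/8
IES = 381.5000 / (6/8) = 508.667 ms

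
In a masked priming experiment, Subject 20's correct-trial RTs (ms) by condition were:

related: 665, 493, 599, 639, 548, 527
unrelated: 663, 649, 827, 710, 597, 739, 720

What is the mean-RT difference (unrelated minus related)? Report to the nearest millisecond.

122 ms

M(related) = 3471/6 = 578.500
M(unrelated) = 4905/7 = 700.714
Difference = 700.714 − 578.500 = 122.214 ms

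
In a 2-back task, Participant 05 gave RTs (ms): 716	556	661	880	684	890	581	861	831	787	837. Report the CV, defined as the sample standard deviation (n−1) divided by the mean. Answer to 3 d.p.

n = 11, Σ = 8284, M = 753.0909
Σ(x−M)² = 143844.909; s = √(143844.909/10) = 119.9354
CV = 119.9354 / 753.0909 = 0.15926

0.159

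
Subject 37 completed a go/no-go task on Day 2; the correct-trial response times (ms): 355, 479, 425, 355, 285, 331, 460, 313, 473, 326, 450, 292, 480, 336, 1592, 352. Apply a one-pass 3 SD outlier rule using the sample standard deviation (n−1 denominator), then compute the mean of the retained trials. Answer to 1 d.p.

380.8 ms

n = 16, ΣRT = 7304, M = 456.500
Σ(x−M)² = 1447628.00; s = √(1447628.00/15) = 310.658
Cutoffs: 456.500 ± 3·310.658 → [-475.5, 1388.5]
Outside: 1592 → excluded.
Retained (n=15): Σ = 5712, mean = 5712/15 = 380.800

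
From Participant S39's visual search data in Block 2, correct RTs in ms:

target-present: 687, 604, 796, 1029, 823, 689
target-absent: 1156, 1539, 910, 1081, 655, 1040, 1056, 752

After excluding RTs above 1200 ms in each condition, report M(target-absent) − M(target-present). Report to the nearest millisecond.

target-absent: exclude 1539
M(target-present) = 4628/6 = 771.333
M(target-absent) = 6650/7 = 950.000
Difference = 950.000 − 771.333 = 178.667 ms

179 ms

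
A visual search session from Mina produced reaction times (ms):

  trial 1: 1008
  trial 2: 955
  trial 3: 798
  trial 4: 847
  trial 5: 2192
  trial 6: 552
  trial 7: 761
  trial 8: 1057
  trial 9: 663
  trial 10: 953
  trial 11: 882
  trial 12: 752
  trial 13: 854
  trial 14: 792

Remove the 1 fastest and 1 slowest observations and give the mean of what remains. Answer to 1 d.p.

860.2 ms

Sorted: 552, 663, 752, 761, 792, 798, 847, 854, 882, 953, 955, 1008, 1057, 2192
Drop lowest 1 (552) and highest 1 (2192)
Remaining (n=12): Σ = 10322, mean = 10322/12 = 860.167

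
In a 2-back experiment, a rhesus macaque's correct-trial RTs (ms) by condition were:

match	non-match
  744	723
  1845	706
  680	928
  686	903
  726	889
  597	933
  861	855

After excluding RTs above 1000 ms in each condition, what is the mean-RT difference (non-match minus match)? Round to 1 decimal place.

match: exclude 1845
M(match) = 4294/6 = 715.667
M(non-match) = 5937/7 = 848.143
Difference = 848.143 − 715.667 = 132.476 ms

132.5 ms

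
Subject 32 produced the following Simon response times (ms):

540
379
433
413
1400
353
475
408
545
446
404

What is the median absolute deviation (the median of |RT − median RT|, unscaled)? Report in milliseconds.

Sorted: 353, 379, 404, 408, 413, 433, 446, 475, 540, 545, 1400 → median = 433
|x − 433|: 107, 54, 0, 20, 967, 80, 42, 25, 112, 13, 29
Sorted deviations: 0, 13, 20, 25, 29, 42, 54, 80, 107, 112, 967 → MAD = 42

42 ms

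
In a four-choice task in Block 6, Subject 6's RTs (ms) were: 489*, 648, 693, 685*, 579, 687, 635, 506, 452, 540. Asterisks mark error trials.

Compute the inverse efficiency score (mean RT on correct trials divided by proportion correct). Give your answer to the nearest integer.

741 ms

Correct trials (n=8): 648, 693, 579, 687, 635, 506, 452, 540
Mean correct RT = 4740/8 = 592.5000 ms
Proportion correct = 8/10
IES = 592.5000 / (8/10) = 740.625 ms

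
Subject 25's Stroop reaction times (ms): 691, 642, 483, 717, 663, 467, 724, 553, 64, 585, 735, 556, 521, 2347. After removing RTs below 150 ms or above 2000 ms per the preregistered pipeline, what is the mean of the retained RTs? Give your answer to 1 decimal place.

Excluded: 64, 2347
Retained (n=12): Σ = 7337
Mean = 7337/12 = 611.4167

611.4 ms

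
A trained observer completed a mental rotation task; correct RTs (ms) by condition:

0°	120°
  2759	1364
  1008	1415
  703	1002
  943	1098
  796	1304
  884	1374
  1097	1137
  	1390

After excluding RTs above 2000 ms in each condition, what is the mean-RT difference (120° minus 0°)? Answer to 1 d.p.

0°: exclude 2759
M(0°) = 5431/6 = 905.167
M(120°) = 10084/8 = 1260.500
Difference = 1260.500 − 905.167 = 355.333 ms

355.3 ms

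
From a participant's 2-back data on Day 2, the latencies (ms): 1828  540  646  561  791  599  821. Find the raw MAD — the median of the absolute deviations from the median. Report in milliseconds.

Sorted: 540, 561, 599, 646, 791, 821, 1828 → median = 646
|x − 646|: 1182, 106, 0, 85, 145, 47, 175
Sorted deviations: 0, 47, 85, 106, 145, 175, 1182 → MAD = 106

106 ms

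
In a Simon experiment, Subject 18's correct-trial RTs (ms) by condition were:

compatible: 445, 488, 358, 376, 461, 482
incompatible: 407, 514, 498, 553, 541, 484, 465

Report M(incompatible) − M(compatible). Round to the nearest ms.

M(compatible) = 2610/6 = 435.000
M(incompatible) = 3462/7 = 494.571
Difference = 494.571 − 435.000 = 59.571 ms

60 ms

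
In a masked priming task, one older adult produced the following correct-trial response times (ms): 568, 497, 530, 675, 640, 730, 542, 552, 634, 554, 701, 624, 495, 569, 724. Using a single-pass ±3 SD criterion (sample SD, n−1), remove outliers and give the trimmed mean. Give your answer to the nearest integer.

602 ms

n = 15, ΣRT = 9035, M = 602.333
Σ(x−M)² = 87655.33; s = √(87655.33/14) = 79.127
Cutoffs: 602.333 ± 3·79.127 → [365.0, 839.7]
No RTs fall outside the cutoffs; all 15 retained. Mean = 9035/15 = 602.333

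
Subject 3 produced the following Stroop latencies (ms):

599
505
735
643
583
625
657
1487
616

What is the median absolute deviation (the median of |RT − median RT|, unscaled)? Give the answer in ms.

Sorted: 505, 583, 599, 616, 625, 643, 657, 735, 1487 → median = 625
|x − 625|: 26, 120, 110, 18, 42, 0, 32, 862, 9
Sorted deviations: 0, 9, 18, 26, 32, 42, 110, 120, 862 → MAD = 32

32 ms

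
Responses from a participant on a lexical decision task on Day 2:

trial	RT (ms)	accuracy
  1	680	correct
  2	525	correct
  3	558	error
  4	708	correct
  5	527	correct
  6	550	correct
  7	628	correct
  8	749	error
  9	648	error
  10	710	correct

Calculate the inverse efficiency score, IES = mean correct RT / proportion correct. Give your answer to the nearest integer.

883 ms

Correct trials (n=7): 680, 525, 708, 527, 550, 628, 710
Mean correct RT = 4328/7 = 618.2857 ms
Proportion correct = 7/10
IES = 618.2857 / (7/10) = 883.265 ms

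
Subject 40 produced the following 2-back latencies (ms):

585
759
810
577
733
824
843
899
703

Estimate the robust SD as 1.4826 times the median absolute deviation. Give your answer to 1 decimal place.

96.4 ms

Sorted: 577, 585, 703, 733, 759, 810, 824, 843, 899 → median = 759
|x − 759| sorted: 0, 26, 51, 56, 65, 84, 140, 174, 182 → MAD = 65
Robust SD ≈ 1.4826 × 65 = 96.369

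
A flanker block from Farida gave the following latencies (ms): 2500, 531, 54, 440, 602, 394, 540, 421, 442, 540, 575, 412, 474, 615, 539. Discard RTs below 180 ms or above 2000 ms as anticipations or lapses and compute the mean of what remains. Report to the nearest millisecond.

Excluded: 54, 2500
Retained (n=13): Σ = 6525
Mean = 6525/13 = 501.9231

502 ms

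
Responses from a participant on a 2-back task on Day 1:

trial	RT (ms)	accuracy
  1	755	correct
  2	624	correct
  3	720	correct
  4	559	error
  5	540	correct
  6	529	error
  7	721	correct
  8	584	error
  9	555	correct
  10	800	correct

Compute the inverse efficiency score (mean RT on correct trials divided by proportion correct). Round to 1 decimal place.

962.2 ms

Correct trials (n=7): 755, 624, 720, 540, 721, 555, 800
Mean correct RT = 4715/7 = 673.5714 ms
Proportion correct = 7/10
IES = 673.5714 / (7/10) = 962.245 ms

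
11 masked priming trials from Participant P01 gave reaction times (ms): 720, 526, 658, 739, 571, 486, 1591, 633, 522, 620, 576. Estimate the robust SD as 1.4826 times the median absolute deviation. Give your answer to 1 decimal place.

Sorted: 486, 522, 526, 571, 576, 620, 633, 658, 720, 739, 1591 → median = 620
|x − 620| sorted: 0, 13, 38, 44, 49, 94, 98, 100, 119, 134, 971 → MAD = 94
Robust SD ≈ 1.4826 × 94 = 139.364

139.4 ms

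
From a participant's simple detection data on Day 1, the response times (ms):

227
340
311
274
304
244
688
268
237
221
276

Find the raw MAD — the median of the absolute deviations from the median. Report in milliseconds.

37 ms

Sorted: 221, 227, 237, 244, 268, 274, 276, 304, 311, 340, 688 → median = 274
|x − 274|: 47, 66, 37, 0, 30, 30, 414, 6, 37, 53, 2
Sorted deviations: 0, 2, 6, 30, 30, 37, 37, 47, 53, 66, 414 → MAD = 37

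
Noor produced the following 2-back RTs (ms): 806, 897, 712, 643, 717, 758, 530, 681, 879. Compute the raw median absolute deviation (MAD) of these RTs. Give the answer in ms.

74 ms

Sorted: 530, 643, 681, 712, 717, 758, 806, 879, 897 → median = 717
|x − 717|: 89, 180, 5, 74, 0, 41, 187, 36, 162
Sorted deviations: 0, 5, 36, 41, 74, 89, 162, 180, 187 → MAD = 74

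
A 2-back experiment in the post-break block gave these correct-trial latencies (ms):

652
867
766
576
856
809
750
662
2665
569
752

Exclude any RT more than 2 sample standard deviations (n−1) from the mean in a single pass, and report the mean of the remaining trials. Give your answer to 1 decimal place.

725.9 ms

n = 11, ΣRT = 9924, M = 902.182
Σ(x−M)² = 3521523.64; s = √(3521523.64/10) = 593.424
Cutoffs: 902.182 ± 2·593.424 → [-284.7, 2089.0]
Outside: 2665 → excluded.
Retained (n=10): Σ = 7259, mean = 7259/10 = 725.900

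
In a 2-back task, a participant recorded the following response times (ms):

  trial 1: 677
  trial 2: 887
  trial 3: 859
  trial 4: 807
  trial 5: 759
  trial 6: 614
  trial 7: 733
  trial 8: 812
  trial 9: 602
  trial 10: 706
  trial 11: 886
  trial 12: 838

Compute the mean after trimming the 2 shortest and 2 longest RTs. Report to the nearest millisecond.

774 ms

Sorted: 602, 614, 677, 706, 733, 759, 807, 812, 838, 859, 886, 887
Drop lowest 2 (602, 614) and highest 2 (886, 887)
Remaining (n=8): Σ = 6191, mean = 6191/8 = 773.875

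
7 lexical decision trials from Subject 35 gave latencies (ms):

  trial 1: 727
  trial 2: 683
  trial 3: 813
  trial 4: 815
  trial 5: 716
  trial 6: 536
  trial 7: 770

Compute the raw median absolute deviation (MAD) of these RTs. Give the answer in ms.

Sorted: 536, 683, 716, 727, 770, 813, 815 → median = 727
|x − 727|: 0, 44, 86, 88, 11, 191, 43
Sorted deviations: 0, 11, 43, 44, 86, 88, 191 → MAD = 44

44 ms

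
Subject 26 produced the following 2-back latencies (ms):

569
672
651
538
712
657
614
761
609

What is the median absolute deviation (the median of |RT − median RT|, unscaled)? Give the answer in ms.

Sorted: 538, 569, 609, 614, 651, 657, 672, 712, 761 → median = 651
|x − 651|: 82, 21, 0, 113, 61, 6, 37, 110, 42
Sorted deviations: 0, 6, 21, 37, 42, 61, 82, 110, 113 → MAD = 42

42 ms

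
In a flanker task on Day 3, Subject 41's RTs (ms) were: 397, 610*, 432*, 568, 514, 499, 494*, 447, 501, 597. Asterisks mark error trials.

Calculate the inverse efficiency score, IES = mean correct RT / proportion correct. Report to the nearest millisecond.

Correct trials (n=7): 397, 568, 514, 499, 447, 501, 597
Mean correct RT = 3523/7 = 503.2857 ms
Proportion correct = 7/10
IES = 503.2857 / (7/10) = 718.980 ms

719 ms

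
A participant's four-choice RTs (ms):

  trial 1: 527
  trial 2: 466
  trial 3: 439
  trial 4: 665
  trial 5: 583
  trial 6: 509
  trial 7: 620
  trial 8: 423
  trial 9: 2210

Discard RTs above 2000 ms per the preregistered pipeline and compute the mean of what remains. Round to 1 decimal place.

529.0 ms

Excluded: 2210
Retained (n=8): Σ = 4232
Mean = 4232/8 = 529.0000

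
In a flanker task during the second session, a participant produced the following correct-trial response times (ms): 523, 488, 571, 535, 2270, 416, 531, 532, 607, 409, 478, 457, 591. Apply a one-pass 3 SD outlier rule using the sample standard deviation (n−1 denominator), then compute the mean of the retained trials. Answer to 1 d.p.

n = 13, ΣRT = 8408, M = 646.769
Σ(x−M)² = 2899188.31; s = √(2899188.31/12) = 491.527
Cutoffs: 646.769 ± 3·491.527 → [-827.8, 2121.4]
Outside: 2270 → excluded.
Retained (n=12): Σ = 6138, mean = 6138/12 = 511.500

511.5 ms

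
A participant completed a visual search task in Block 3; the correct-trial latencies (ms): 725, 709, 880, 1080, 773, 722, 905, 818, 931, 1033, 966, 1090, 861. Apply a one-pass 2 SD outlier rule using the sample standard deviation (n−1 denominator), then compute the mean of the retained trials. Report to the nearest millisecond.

n = 13, ΣRT = 11493, M = 884.077
Σ(x−M)² = 211798.92; s = √(211798.92/12) = 132.853
Cutoffs: 884.077 ± 2·132.853 → [618.4, 1149.8]
No RTs fall outside the cutoffs; all 13 retained. Mean = 11493/13 = 884.077

884 ms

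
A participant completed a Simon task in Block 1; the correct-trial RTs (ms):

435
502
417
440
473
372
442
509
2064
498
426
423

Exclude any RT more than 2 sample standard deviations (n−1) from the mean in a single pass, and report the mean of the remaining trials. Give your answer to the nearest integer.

n = 12, ΣRT = 7001, M = 583.417
Σ(x−M)² = 2409280.92; s = √(2409280.92/11) = 468.002
Cutoffs: 583.417 ± 2·468.002 → [-352.6, 1519.4]
Outside: 2064 → excluded.
Retained (n=11): Σ = 4937, mean = 4937/11 = 448.818

449 ms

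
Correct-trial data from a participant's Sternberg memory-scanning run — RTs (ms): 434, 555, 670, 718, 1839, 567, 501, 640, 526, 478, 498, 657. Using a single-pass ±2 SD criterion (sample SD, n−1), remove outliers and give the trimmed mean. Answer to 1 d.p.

n = 12, ΣRT = 8083, M = 673.583
Σ(x−M)² = 1565054.92; s = √(1565054.92/11) = 377.197
Cutoffs: 673.583 ± 2·377.197 → [-80.8, 1428.0]
Outside: 1839 → excluded.
Retained (n=11): Σ = 6244, mean = 6244/11 = 567.636

567.6 ms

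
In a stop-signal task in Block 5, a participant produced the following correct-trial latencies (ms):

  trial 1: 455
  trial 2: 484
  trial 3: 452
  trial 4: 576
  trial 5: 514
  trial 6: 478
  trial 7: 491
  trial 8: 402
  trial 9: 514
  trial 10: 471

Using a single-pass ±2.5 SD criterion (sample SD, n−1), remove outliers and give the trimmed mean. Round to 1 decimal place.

483.7 ms

n = 10, ΣRT = 4837, M = 483.700
Σ(x−M)² = 19106.10; s = √(19106.10/9) = 46.075
Cutoffs: 483.700 ± 2.5·46.075 → [368.5, 598.9]
No RTs fall outside the cutoffs; all 10 retained. Mean = 4837/10 = 483.700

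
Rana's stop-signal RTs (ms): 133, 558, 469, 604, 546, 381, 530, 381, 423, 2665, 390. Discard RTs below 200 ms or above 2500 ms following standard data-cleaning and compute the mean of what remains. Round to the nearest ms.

Excluded: 133, 2665
Retained (n=9): Σ = 4282
Mean = 4282/9 = 475.7778

476 ms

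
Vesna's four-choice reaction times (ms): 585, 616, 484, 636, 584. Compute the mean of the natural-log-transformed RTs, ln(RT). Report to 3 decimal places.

ln(RT): 6.3716, 6.4232, 6.1821, 6.4552, 6.3699
Σ ln(RT) = 31.8020
Mean = 31.8020/5 = 6.36041

6.360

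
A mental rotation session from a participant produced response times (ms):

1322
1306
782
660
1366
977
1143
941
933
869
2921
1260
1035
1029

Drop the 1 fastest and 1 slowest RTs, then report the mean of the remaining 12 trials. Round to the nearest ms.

1080 ms

Sorted: 660, 782, 869, 933, 941, 977, 1029, 1035, 1143, 1260, 1306, 1322, 1366, 2921
Drop lowest 1 (660) and highest 1 (2921)
Remaining (n=12): Σ = 12963, mean = 12963/12 = 1080.250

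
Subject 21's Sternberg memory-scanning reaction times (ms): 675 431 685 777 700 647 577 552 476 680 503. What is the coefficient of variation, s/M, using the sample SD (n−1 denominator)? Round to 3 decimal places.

0.178

n = 11, Σ = 6703, M = 609.3636
Σ(x−M)² = 118002.545; s = √(118002.545/10) = 108.6290
CV = 108.6290 / 609.3636 = 0.17827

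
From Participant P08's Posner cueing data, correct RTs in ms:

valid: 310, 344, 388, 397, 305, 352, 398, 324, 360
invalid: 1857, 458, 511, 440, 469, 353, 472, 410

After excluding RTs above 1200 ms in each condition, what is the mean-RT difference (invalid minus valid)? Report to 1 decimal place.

invalid: exclude 1857
M(valid) = 3178/9 = 353.111
M(invalid) = 3113/7 = 444.714
Difference = 444.714 − 353.111 = 91.603 ms

91.6 ms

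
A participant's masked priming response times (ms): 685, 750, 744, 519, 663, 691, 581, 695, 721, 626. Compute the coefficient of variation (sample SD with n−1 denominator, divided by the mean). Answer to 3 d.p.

0.110

n = 10, Σ = 6675, M = 667.5000
Σ(x−M)² = 48412.500; s = √(48412.500/9) = 73.3428
CV = 73.3428 / 667.5000 = 0.10988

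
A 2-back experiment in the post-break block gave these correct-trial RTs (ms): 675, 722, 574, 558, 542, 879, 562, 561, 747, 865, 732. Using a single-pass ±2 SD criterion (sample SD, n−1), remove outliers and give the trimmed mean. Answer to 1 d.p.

n = 11, ΣRT = 7417, M = 674.273
Σ(x−M)² = 155696.18; s = √(155696.18/10) = 124.778
Cutoffs: 674.273 ± 2·124.778 → [424.7, 923.8]
No RTs fall outside the cutoffs; all 11 retained. Mean = 7417/11 = 674.273

674.3 ms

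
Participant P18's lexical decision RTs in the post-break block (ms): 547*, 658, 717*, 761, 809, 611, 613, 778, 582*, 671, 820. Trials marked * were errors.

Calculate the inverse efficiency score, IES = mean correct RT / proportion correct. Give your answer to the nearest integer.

Correct trials (n=8): 658, 761, 809, 611, 613, 778, 671, 820
Mean correct RT = 5721/8 = 715.1250 ms
Proportion correct = 8/11
IES = 715.1250 / (8/11) = 983.297 ms

983 ms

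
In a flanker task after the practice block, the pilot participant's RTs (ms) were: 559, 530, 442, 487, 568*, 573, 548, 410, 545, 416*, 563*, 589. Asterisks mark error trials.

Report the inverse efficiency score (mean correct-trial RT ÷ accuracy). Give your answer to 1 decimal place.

693.8 ms

Correct trials (n=9): 559, 530, 442, 487, 573, 548, 410, 545, 589
Mean correct RT = 4683/9 = 520.3333 ms
Proportion correct = 9/12
IES = 520.3333 / (9/12) = 693.778 ms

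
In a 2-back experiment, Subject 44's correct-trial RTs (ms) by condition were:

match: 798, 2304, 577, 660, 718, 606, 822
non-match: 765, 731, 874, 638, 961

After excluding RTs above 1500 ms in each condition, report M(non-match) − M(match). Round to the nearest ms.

match: exclude 2304
M(match) = 4181/6 = 696.833
M(non-match) = 3969/5 = 793.800
Difference = 793.800 − 696.833 = 96.967 ms

97 ms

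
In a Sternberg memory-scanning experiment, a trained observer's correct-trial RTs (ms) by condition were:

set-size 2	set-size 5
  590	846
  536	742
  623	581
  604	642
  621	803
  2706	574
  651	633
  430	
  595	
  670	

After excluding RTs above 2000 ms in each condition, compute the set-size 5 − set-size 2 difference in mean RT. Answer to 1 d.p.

set-size 2: exclude 2706
M(set-size 2) = 5320/9 = 591.111
M(set-size 5) = 4821/7 = 688.714
Difference = 688.714 − 591.111 = 97.603 ms

97.6 ms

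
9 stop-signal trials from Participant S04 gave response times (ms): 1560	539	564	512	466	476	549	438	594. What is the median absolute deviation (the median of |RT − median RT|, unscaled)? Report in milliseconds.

Sorted: 438, 466, 476, 512, 539, 549, 564, 594, 1560 → median = 539
|x − 539|: 1021, 0, 25, 27, 73, 63, 10, 101, 55
Sorted deviations: 0, 10, 25, 27, 55, 63, 73, 101, 1021 → MAD = 55

55 ms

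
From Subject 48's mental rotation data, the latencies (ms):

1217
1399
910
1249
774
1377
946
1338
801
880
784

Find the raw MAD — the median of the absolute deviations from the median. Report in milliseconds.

172 ms

Sorted: 774, 784, 801, 880, 910, 946, 1217, 1249, 1338, 1377, 1399 → median = 946
|x − 946|: 271, 453, 36, 303, 172, 431, 0, 392, 145, 66, 162
Sorted deviations: 0, 36, 66, 145, 162, 172, 271, 303, 392, 431, 453 → MAD = 172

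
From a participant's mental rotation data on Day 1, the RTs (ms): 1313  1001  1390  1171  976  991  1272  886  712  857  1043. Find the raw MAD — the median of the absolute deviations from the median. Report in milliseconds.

144 ms

Sorted: 712, 857, 886, 976, 991, 1001, 1043, 1171, 1272, 1313, 1390 → median = 1001
|x − 1001|: 312, 0, 389, 170, 25, 10, 271, 115, 289, 144, 42
Sorted deviations: 0, 10, 25, 42, 115, 144, 170, 271, 289, 312, 389 → MAD = 144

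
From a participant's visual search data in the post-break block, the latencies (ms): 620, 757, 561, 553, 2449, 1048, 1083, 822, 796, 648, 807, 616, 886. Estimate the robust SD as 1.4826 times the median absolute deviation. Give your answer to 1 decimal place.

260.9 ms

Sorted: 553, 561, 616, 620, 648, 757, 796, 807, 822, 886, 1048, 1083, 2449 → median = 796
|x − 796| sorted: 0, 11, 26, 39, 90, 148, 176, 180, 235, 243, 252, 287, 1653 → MAD = 176
Robust SD ≈ 1.4826 × 176 = 260.938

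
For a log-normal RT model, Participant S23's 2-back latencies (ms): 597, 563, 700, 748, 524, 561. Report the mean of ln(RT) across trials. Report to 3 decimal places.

6.414

ln(RT): 6.3919, 6.3333, 6.5511, 6.6174, 6.2615, 6.3297
Σ ln(RT) = 38.4849
Mean = 38.4849/6 = 6.41415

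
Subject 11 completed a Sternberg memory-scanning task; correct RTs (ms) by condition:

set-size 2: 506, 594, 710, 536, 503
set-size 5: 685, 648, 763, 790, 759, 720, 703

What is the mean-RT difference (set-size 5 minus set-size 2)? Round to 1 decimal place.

M(set-size 2) = 2849/5 = 569.800
M(set-size 5) = 5068/7 = 724.000
Difference = 724.000 − 569.800 = 154.200 ms

154.2 ms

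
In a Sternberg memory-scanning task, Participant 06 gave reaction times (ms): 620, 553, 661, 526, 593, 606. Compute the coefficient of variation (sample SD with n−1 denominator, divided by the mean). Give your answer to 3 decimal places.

0.081

n = 6, Σ = 3559, M = 593.1667
Σ(x−M)² = 11610.833; s = √(11610.833/5) = 48.1889
CV = 48.1889 / 593.1667 = 0.08124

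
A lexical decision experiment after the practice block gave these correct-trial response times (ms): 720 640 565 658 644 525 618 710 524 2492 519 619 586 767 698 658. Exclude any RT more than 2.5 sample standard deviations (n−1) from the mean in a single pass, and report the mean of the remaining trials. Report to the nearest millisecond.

630 ms

n = 16, ΣRT = 11943, M = 746.438
Σ(x−M)² = 3330885.94; s = √(3330885.94/15) = 471.231
Cutoffs: 746.438 ± 2.5·471.231 → [-431.6, 1924.5]
Outside: 2492 → excluded.
Retained (n=15): Σ = 9451, mean = 9451/15 = 630.067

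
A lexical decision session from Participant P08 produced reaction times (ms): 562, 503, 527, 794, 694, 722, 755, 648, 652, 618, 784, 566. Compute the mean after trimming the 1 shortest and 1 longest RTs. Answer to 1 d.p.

Sorted: 503, 527, 562, 566, 618, 648, 652, 694, 722, 755, 784, 794
Drop lowest 1 (503) and highest 1 (794)
Remaining (n=10): Σ = 6528, mean = 6528/10 = 652.800

652.8 ms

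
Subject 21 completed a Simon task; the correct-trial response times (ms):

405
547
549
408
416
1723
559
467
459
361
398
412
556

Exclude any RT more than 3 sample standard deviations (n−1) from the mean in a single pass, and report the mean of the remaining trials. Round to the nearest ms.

461 ms

n = 13, ΣRT = 7260, M = 558.462
Σ(x−M)² = 1527309.23; s = √(1527309.23/12) = 356.757
Cutoffs: 558.462 ± 3·356.757 → [-511.8, 1628.7]
Outside: 1723 → excluded.
Retained (n=12): Σ = 5537, mean = 5537/12 = 461.417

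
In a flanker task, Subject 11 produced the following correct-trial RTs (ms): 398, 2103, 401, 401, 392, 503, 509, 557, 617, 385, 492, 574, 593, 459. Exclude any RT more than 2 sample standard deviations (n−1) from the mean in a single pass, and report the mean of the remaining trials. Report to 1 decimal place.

n = 14, ΣRT = 8384, M = 598.857
Σ(x−M)² = 2520583.71; s = √(2520583.71/13) = 440.331
Cutoffs: 598.857 ± 2·440.331 → [-281.8, 1479.5]
Outside: 2103 → excluded.
Retained (n=13): Σ = 6281, mean = 6281/13 = 483.154

483.2 ms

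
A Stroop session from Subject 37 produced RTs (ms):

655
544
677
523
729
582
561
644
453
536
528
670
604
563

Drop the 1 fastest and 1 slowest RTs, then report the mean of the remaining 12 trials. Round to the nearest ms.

Sorted: 453, 523, 528, 536, 544, 561, 563, 582, 604, 644, 655, 670, 677, 729
Drop lowest 1 (453) and highest 1 (729)
Remaining (n=12): Σ = 7087, mean = 7087/12 = 590.583

591 ms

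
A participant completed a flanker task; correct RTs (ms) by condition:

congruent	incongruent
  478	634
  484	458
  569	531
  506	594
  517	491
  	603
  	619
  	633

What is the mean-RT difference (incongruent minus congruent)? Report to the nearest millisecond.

M(congruent) = 2554/5 = 510.800
M(incongruent) = 4563/8 = 570.375
Difference = 570.375 − 510.800 = 59.575 ms

60 ms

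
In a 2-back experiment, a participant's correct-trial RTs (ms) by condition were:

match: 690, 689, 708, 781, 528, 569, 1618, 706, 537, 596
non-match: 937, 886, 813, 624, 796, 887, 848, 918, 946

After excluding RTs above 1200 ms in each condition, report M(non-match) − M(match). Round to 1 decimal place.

match: exclude 1618
M(match) = 5804/9 = 644.889
M(non-match) = 7655/9 = 850.556
Difference = 850.556 − 644.889 = 205.667 ms

205.7 ms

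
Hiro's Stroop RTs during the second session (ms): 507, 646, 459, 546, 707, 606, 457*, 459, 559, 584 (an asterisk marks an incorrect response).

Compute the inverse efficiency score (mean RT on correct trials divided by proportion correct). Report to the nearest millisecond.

626 ms

Correct trials (n=9): 507, 646, 459, 546, 707, 606, 459, 559, 584
Mean correct RT = 5073/9 = 563.6667 ms
Proportion correct = 9/10
IES = 563.6667 / (9/10) = 626.296 ms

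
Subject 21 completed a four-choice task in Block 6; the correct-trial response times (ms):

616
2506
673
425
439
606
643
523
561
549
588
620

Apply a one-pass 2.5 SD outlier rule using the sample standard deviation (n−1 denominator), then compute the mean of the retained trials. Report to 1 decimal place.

567.5 ms

n = 12, ΣRT = 8749, M = 729.083
Σ(x−M)² = 3507496.92; s = √(3507496.92/11) = 564.680
Cutoffs: 729.083 ± 2.5·564.680 → [-682.6, 2140.8]
Outside: 2506 → excluded.
Retained (n=11): Σ = 6243, mean = 6243/11 = 567.545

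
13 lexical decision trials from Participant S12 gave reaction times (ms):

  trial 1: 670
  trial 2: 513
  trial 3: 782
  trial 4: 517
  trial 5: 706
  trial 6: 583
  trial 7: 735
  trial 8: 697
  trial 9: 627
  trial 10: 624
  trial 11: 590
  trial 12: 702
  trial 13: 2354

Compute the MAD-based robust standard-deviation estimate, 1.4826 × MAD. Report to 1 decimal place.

Sorted: 513, 517, 583, 590, 624, 627, 670, 697, 702, 706, 735, 782, 2354 → median = 670
|x − 670| sorted: 0, 27, 32, 36, 43, 46, 65, 80, 87, 112, 153, 157, 1684 → MAD = 65
Robust SD ≈ 1.4826 × 65 = 96.369

96.4 ms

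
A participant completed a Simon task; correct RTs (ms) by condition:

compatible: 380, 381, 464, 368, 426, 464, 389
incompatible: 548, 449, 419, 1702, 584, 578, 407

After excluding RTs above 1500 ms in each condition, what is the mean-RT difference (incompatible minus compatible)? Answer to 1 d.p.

incompatible: exclude 1702
M(compatible) = 2872/7 = 410.286
M(incompatible) = 2985/6 = 497.500
Difference = 497.500 − 410.286 = 87.214 ms

87.2 ms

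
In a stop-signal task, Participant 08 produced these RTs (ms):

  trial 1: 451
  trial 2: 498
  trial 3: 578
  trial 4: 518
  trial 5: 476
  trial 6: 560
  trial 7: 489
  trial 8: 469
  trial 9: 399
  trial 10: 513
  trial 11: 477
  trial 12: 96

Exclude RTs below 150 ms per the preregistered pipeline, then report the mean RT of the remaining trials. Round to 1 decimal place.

493.5 ms

Excluded: 96
Retained (n=11): Σ = 5428
Mean = 5428/11 = 493.4545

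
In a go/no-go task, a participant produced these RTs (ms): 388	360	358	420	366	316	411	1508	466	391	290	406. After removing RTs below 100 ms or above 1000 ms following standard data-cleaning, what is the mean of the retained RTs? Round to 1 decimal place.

379.3 ms

Excluded: 1508
Retained (n=11): Σ = 4172
Mean = 4172/11 = 379.2727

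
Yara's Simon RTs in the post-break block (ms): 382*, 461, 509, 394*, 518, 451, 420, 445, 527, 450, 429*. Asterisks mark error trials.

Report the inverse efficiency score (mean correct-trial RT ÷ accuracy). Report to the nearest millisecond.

650 ms

Correct trials (n=8): 461, 509, 518, 451, 420, 445, 527, 450
Mean correct RT = 3781/8 = 472.6250 ms
Proportion correct = 8/11
IES = 472.6250 / (8/11) = 649.859 ms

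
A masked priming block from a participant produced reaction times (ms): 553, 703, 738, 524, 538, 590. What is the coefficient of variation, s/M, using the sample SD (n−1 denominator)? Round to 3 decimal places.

n = 6, Σ = 3646, M = 607.6667
Σ(x−M)² = 41229.333; s = √(41229.333/5) = 90.8068
CV = 90.8068 / 607.6667 = 0.14944

0.149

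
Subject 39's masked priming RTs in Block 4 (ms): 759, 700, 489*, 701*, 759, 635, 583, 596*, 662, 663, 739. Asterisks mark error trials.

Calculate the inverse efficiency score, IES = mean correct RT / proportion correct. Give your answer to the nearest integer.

Correct trials (n=8): 759, 700, 759, 635, 583, 662, 663, 739
Mean correct RT = 5500/8 = 687.5000 ms
Proportion correct = 8/11
IES = 687.5000 / (8/11) = 945.312 ms

945 ms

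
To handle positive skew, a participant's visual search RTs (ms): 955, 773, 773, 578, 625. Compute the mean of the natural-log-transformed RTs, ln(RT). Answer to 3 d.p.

6.592

ln(RT): 6.8617, 6.6503, 6.6503, 6.3596, 6.4378
Σ ln(RT) = 32.9596
Mean = 32.9596/5 = 6.59192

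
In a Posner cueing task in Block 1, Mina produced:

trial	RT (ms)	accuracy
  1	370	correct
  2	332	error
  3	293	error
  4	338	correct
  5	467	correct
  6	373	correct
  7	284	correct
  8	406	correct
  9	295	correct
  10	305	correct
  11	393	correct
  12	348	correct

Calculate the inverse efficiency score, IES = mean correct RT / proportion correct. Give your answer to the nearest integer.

429 ms

Correct trials (n=10): 370, 338, 467, 373, 284, 406, 295, 305, 393, 348
Mean correct RT = 3579/10 = 357.9000 ms
Proportion correct = 10/12
IES = 357.9000 / (10/12) = 429.480 ms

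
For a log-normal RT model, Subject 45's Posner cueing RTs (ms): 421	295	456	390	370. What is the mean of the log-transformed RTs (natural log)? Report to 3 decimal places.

5.946

ln(RT): 6.0426, 5.6870, 6.1225, 5.9661, 5.9135
Σ ln(RT) = 29.7318
Mean = 29.7318/5 = 5.94635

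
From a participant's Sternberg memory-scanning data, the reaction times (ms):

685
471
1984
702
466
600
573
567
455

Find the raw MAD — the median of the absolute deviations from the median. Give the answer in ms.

Sorted: 455, 466, 471, 567, 573, 600, 685, 702, 1984 → median = 573
|x − 573|: 112, 102, 1411, 129, 107, 27, 0, 6, 118
Sorted deviations: 0, 6, 27, 102, 107, 112, 118, 129, 1411 → MAD = 107

107 ms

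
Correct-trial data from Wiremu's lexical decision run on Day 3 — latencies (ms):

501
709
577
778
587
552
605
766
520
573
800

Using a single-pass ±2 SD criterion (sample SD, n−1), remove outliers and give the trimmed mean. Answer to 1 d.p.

633.5 ms

n = 11, ΣRT = 6968, M = 633.455
Σ(x−M)² = 118766.73; s = √(118766.73/10) = 108.980
Cutoffs: 633.455 ± 2·108.980 → [415.5, 851.4]
No RTs fall outside the cutoffs; all 11 retained. Mean = 6968/11 = 633.455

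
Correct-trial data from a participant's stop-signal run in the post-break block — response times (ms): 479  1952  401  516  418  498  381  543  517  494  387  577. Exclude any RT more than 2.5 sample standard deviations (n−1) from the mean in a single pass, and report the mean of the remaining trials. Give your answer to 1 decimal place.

473.7 ms

n = 12, ΣRT = 7163, M = 596.917
Σ(x−M)² = 2047848.92; s = √(2047848.92/11) = 431.472
Cutoffs: 596.917 ± 2.5·431.472 → [-481.8, 1675.6]
Outside: 1952 → excluded.
Retained (n=11): Σ = 5211, mean = 5211/11 = 473.727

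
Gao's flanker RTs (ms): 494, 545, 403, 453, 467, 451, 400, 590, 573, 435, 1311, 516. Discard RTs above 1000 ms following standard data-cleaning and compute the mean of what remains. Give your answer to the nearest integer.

484 ms

Excluded: 1311
Retained (n=11): Σ = 5327
Mean = 5327/11 = 484.2727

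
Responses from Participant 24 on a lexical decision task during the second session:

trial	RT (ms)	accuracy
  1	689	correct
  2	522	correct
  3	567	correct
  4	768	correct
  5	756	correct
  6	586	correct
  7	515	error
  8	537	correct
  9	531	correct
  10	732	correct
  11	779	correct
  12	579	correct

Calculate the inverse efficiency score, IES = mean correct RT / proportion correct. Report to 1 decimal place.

Correct trials (n=11): 689, 522, 567, 768, 756, 586, 537, 531, 732, 779, 579
Mean correct RT = 7046/11 = 640.5455 ms
Proportion correct = 11/12
IES = 640.5455 / (11/12) = 698.777 ms

698.8 ms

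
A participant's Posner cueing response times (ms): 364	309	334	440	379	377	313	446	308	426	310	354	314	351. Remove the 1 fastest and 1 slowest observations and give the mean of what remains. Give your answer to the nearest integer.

356 ms

Sorted: 308, 309, 310, 313, 314, 334, 351, 354, 364, 377, 379, 426, 440, 446
Drop lowest 1 (308) and highest 1 (446)
Remaining (n=12): Σ = 4271, mean = 4271/12 = 355.917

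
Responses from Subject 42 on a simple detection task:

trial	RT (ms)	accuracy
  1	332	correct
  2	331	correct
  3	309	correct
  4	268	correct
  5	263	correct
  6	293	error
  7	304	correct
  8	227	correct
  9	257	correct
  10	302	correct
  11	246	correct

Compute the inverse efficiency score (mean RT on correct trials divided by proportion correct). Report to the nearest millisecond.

Correct trials (n=10): 332, 331, 309, 268, 263, 304, 227, 257, 302, 246
Mean correct RT = 2839/10 = 283.9000 ms
Proportion correct = 10/11
IES = 283.9000 / (10/11) = 312.290 ms

312 ms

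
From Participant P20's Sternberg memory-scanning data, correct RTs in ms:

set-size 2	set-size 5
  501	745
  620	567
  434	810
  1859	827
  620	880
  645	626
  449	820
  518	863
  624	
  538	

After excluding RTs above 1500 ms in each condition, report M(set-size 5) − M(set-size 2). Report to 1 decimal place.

217.4 ms

set-size 2: exclude 1859
M(set-size 2) = 4949/9 = 549.889
M(set-size 5) = 6138/8 = 767.250
Difference = 767.250 − 549.889 = 217.361 ms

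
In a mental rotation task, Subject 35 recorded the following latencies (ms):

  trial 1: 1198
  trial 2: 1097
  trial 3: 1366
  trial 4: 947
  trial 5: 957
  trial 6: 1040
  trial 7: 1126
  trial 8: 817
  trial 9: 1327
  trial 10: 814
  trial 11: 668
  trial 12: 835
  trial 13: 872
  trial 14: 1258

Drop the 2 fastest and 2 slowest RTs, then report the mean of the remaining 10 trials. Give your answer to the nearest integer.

Sorted: 668, 814, 817, 835, 872, 947, 957, 1040, 1097, 1126, 1198, 1258, 1327, 1366
Drop lowest 2 (668, 814) and highest 2 (1327, 1366)
Remaining (n=10): Σ = 10147, mean = 10147/10 = 1014.700

1015 ms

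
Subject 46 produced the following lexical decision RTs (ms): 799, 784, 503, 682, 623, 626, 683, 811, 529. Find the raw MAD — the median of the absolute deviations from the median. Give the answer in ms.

102 ms

Sorted: 503, 529, 623, 626, 682, 683, 784, 799, 811 → median = 682
|x − 682|: 117, 102, 179, 0, 59, 56, 1, 129, 153
Sorted deviations: 0, 1, 56, 59, 102, 117, 129, 153, 179 → MAD = 102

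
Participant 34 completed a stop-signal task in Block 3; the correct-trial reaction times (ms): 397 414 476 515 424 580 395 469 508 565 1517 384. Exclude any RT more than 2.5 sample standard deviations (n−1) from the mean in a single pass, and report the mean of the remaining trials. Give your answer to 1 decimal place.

466.1 ms

n = 12, ΣRT = 6644, M = 553.667
Σ(x−M)² = 1060440.67; s = √(1060440.67/11) = 310.489
Cutoffs: 553.667 ± 2.5·310.489 → [-222.6, 1329.9]
Outside: 1517 → excluded.
Retained (n=11): Σ = 5127, mean = 5127/11 = 466.091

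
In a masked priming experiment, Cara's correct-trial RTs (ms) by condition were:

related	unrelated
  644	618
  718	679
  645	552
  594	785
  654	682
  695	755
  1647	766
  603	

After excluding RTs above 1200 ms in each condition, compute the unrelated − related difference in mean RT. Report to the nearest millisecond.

41 ms

related: exclude 1647
M(related) = 4553/7 = 650.429
M(unrelated) = 4837/7 = 691.000
Difference = 691.000 − 650.429 = 40.571 ms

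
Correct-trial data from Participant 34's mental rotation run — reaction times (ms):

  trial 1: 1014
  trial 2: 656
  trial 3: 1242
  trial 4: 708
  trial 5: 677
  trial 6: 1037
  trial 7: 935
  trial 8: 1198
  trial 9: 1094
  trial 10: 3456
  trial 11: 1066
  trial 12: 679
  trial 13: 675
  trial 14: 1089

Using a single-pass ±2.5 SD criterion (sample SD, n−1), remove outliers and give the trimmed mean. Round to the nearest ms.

n = 14, ΣRT = 15526, M = 1109.000
Σ(x−M)² = 6506868.00; s = √(6506868.00/13) = 707.480
Cutoffs: 1109.000 ± 2.5·707.480 → [-659.7, 2877.7]
Outside: 3456 → excluded.
Retained (n=13): Σ = 12070, mean = 12070/13 = 928.462

928 ms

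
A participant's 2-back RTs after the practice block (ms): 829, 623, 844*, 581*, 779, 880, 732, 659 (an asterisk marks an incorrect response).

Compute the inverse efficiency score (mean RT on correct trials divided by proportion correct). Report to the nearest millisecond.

1000 ms

Correct trials (n=6): 829, 623, 779, 880, 732, 659
Mean correct RT = 4502/6 = 750.3333 ms
Proportion correct = 6/8
IES = 750.3333 / (6/8) = 1000.444 ms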